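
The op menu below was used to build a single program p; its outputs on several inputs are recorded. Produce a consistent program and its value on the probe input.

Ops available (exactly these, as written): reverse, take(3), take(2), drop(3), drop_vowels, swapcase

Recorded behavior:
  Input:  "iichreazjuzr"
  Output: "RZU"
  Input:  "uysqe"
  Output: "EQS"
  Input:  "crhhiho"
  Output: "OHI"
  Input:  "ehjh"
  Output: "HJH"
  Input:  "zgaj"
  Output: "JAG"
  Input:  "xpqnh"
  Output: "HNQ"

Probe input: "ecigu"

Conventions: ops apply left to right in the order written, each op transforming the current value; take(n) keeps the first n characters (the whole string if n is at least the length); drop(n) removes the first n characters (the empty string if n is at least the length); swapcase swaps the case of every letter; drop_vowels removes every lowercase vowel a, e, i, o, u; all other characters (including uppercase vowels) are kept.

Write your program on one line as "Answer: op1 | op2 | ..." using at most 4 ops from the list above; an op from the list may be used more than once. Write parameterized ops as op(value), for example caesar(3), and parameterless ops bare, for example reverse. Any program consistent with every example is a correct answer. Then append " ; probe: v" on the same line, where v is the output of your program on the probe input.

reverse | take(3) | swapcase ; probe: "UGI"

Check, running the answer program on each example:
  "iichreazjuzr" -> "rzujzaerhcii" -> "rzu" -> "RZU"
  "uysqe" -> "eqsyu" -> "eqs" -> "EQS"
  "crhhiho" -> "ohihhrc" -> "ohi" -> "OHI"
  "ehjh" -> "hjhe" -> "hjh" -> "HJH"
  "zgaj" -> "jagz" -> "jag" -> "JAG"
  "xpqnh" -> "hnqpx" -> "hnq" -> "HNQ"
  probe: "ecigu" -> "ugice" -> "ugi" -> "UGI"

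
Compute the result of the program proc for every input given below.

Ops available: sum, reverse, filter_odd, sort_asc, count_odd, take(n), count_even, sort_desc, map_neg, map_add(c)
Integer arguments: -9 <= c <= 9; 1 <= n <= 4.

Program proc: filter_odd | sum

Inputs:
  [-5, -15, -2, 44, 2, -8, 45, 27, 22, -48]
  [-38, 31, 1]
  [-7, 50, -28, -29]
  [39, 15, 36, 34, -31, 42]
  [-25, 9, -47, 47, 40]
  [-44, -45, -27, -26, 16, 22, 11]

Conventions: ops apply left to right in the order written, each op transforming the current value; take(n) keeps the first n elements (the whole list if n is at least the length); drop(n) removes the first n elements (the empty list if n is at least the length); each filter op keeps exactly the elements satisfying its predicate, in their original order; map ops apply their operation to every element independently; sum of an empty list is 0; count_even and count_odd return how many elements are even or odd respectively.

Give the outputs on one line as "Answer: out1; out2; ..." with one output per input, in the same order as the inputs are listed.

52; 32; -36; 23; -16; -61

Execution, op by op:
  [-5, -15, -2, 44, 2, -8, 45, 27, 22, -48] -> [-5, -15, 45, 27] -> 52
  [-38, 31, 1] -> [31, 1] -> 32
  [-7, 50, -28, -29] -> [-7, -29] -> -36
  [39, 15, 36, 34, -31, 42] -> [39, 15, -31] -> 23
  [-25, 9, -47, 47, 40] -> [-25, 9, -47, 47] -> -16
  [-44, -45, -27, -26, 16, 22, 11] -> [-45, -27, 11] -> -61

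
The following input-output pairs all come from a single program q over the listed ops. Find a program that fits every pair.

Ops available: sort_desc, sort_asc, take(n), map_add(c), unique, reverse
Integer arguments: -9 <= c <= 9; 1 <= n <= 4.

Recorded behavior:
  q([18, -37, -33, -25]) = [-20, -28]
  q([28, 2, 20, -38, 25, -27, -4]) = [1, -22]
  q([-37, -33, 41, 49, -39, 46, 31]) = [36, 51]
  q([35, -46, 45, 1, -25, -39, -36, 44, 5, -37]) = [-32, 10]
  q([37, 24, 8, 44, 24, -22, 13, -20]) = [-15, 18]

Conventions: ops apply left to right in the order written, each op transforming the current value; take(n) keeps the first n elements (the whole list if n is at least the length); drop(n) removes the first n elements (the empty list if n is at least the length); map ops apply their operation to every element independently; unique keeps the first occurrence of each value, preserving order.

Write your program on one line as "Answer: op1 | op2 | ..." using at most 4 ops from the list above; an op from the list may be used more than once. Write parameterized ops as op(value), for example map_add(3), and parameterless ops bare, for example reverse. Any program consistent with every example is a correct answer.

reverse | unique | take(2) | map_add(5)

Check, running the answer program on each example:
  [18, -37, -33, -25] -> [-25, -33, -37, 18] -> [-25, -33, -37, 18] -> [-25, -33] -> [-20, -28]
  [28, 2, 20, -38, 25, -27, -4] -> [-4, -27, 25, -38, 20, 2, 28] -> [-4, -27, 25, -38, 20, 2, 28] -> [-4, -27] -> [1, -22]
  [-37, -33, 41, 49, -39, 46, 31] -> [31, 46, -39, 49, 41, -33, -37] -> [31, 46, -39, 49, 41, -33, -37] -> [31, 46] -> [36, 51]
  [35, -46, 45, 1, -25, -39, -36, 44, 5, -37] -> [-37, 5, 44, -36, -39, -25, 1, 45, -46, 35] -> [-37, 5, 44, -36, -39, -25, 1, 45, -46, 35] -> [-37, 5] -> [-32, 10]
  [37, 24, 8, 44, 24, -22, 13, -20] -> [-20, 13, -22, 24, 44, 8, 24, 37] -> [-20, 13, -22, 24, 44, 8, 37] -> [-20, 13] -> [-15, 18]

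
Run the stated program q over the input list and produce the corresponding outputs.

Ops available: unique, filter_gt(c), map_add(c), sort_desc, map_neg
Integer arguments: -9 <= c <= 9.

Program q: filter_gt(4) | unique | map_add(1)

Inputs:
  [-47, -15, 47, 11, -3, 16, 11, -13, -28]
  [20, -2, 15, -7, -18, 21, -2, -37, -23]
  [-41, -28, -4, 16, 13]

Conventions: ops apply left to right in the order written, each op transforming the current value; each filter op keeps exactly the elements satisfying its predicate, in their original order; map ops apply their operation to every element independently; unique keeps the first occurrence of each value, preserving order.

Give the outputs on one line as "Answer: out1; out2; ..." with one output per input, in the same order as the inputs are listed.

[48, 12, 17]; [21, 16, 22]; [17, 14]

Execution, op by op:
  [-47, -15, 47, 11, -3, 16, 11, -13, -28] -> [47, 11, 16, 11] -> [47, 11, 16] -> [48, 12, 17]
  [20, -2, 15, -7, -18, 21, -2, -37, -23] -> [20, 15, 21] -> [20, 15, 21] -> [21, 16, 22]
  [-41, -28, -4, 16, 13] -> [16, 13] -> [16, 13] -> [17, 14]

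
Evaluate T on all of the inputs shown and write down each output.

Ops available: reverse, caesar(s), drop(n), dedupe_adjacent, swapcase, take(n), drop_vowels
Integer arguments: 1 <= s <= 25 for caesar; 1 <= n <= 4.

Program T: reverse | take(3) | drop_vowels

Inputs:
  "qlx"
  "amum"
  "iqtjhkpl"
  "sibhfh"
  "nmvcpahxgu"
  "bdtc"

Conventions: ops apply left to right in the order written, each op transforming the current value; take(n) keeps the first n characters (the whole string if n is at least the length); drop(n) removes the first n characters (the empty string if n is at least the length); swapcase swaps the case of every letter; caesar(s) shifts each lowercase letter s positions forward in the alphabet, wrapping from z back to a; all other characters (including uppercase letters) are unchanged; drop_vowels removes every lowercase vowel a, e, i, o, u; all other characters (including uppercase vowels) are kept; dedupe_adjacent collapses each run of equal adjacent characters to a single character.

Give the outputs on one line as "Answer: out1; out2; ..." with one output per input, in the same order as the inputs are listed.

Execution, op by op:
  "qlx" -> "xlq" -> "xlq" -> "xlq"
  "amum" -> "muma" -> "mum" -> "mm"
  "iqtjhkpl" -> "lpkhjtqi" -> "lpk" -> "lpk"
  "sibhfh" -> "hfhbis" -> "hfh" -> "hfh"
  "nmvcpahxgu" -> "ugxhapcvmn" -> "ugx" -> "gx"
  "bdtc" -> "ctdb" -> "ctd" -> "ctd"

"xlq"; "mm"; "lpk"; "hfh"; "gx"; "ctd"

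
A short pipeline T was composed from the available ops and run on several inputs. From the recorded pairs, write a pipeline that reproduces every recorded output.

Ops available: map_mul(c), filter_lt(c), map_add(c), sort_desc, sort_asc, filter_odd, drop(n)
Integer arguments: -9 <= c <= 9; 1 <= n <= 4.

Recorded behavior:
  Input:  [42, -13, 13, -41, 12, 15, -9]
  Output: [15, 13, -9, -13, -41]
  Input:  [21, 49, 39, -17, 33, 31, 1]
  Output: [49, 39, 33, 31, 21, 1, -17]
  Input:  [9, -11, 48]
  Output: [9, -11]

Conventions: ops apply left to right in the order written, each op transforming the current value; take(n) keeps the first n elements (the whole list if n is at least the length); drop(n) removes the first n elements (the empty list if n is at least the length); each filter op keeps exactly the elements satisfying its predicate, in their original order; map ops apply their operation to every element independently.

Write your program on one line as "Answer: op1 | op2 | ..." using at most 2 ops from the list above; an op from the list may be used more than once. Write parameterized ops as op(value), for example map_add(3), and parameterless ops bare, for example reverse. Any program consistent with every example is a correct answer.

sort_desc | filter_odd

Check, running the answer program on each example:
  [42, -13, 13, -41, 12, 15, -9] -> [42, 15, 13, 12, -9, -13, -41] -> [15, 13, -9, -13, -41]
  [21, 49, 39, -17, 33, 31, 1] -> [49, 39, 33, 31, 21, 1, -17] -> [49, 39, 33, 31, 21, 1, -17]
  [9, -11, 48] -> [48, 9, -11] -> [9, -11]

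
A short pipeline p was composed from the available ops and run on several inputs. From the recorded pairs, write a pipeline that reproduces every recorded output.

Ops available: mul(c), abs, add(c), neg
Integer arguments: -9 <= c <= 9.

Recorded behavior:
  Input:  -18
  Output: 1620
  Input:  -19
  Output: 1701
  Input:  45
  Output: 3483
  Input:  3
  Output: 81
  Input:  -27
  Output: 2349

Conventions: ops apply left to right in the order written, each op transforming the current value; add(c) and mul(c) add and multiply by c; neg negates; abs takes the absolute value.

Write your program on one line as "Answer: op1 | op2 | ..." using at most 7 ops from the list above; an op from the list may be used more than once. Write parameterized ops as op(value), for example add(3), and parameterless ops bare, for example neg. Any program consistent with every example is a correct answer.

mul(-9) | add(9) | add(8) | mul(-9) | add(-9) | abs

Check, running the answer program on each example:
  -18 -> 162 -> 171 -> 179 -> -1611 -> -1620 -> 1620
  -19 -> 171 -> 180 -> 188 -> -1692 -> -1701 -> 1701
  45 -> -405 -> -396 -> -388 -> 3492 -> 3483 -> 3483
  3 -> -27 -> -18 -> -10 -> 90 -> 81 -> 81
  -27 -> 243 -> 252 -> 260 -> -2340 -> -2349 -> 2349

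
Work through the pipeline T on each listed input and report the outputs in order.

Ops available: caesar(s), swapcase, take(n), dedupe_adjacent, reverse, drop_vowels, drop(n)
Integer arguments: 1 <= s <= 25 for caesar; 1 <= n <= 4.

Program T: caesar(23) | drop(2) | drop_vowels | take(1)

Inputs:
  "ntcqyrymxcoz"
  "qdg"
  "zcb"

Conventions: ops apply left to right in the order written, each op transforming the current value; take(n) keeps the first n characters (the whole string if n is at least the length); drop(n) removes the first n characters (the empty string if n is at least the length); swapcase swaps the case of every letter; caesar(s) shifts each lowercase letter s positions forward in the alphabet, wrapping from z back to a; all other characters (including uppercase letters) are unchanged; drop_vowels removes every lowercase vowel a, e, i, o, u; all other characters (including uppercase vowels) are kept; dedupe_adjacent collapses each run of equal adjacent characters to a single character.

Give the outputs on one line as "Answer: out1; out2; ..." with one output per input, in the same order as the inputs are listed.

Execution, op by op:
  "ntcqyrymxcoz" -> "kqznvovjuzlw" -> "znvovjuzlw" -> "znvvjzlw" -> "z"
  "qdg" -> "nad" -> "d" -> "d" -> "d"
  "zcb" -> "wzy" -> "y" -> "y" -> "y"

"z"; "d"; "y"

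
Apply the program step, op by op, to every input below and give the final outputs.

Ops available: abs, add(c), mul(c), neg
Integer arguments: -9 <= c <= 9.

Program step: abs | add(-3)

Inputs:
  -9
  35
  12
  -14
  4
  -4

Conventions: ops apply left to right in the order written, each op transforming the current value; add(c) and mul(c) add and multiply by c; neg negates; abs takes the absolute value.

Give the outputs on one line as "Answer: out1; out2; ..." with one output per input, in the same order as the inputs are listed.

Execution, op by op:
  -9 -> 9 -> 6
  35 -> 35 -> 32
  12 -> 12 -> 9
  -14 -> 14 -> 11
  4 -> 4 -> 1
  -4 -> 4 -> 1

6; 32; 9; 11; 1; 1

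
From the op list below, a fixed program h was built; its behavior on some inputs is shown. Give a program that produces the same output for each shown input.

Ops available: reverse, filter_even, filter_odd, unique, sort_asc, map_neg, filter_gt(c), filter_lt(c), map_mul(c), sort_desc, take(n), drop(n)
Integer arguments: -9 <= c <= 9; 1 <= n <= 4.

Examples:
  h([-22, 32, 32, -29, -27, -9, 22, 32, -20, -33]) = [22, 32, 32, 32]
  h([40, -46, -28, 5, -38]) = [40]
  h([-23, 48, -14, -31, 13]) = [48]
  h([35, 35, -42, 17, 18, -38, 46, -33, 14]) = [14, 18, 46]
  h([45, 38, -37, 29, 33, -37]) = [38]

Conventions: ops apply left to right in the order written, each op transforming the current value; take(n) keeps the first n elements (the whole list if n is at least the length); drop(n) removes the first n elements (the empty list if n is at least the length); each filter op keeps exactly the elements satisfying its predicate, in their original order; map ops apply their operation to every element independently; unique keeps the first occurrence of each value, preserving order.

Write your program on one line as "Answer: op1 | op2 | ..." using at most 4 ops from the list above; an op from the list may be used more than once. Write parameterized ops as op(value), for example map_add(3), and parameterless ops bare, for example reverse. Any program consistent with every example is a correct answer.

filter_even | sort_asc | filter_gt(-9)

Check, running the answer program on each example:
  [-22, 32, 32, -29, -27, -9, 22, 32, -20, -33] -> [-22, 32, 32, 22, 32, -20] -> [-22, -20, 22, 32, 32, 32] -> [22, 32, 32, 32]
  [40, -46, -28, 5, -38] -> [40, -46, -28, -38] -> [-46, -38, -28, 40] -> [40]
  [-23, 48, -14, -31, 13] -> [48, -14] -> [-14, 48] -> [48]
  [35, 35, -42, 17, 18, -38, 46, -33, 14] -> [-42, 18, -38, 46, 14] -> [-42, -38, 14, 18, 46] -> [14, 18, 46]
  [45, 38, -37, 29, 33, -37] -> [38] -> [38] -> [38]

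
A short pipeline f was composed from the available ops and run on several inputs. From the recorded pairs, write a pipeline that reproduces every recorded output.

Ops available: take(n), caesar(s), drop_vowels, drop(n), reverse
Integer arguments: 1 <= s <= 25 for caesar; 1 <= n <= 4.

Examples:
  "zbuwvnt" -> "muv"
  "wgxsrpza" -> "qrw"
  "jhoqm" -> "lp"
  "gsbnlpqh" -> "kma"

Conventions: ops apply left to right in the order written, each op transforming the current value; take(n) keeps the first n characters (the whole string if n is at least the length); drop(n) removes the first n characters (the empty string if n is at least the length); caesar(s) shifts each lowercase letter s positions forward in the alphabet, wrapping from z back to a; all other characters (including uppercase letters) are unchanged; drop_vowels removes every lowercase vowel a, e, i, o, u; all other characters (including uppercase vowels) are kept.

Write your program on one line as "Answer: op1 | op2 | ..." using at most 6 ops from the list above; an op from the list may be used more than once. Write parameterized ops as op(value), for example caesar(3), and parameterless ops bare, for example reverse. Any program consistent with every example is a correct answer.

drop(2) | drop_vowels | take(3) | caesar(25) | reverse

Check, running the answer program on each example:
  "zbuwvnt" -> "uwvnt" -> "wvnt" -> "wvn" -> "vum" -> "muv"
  "wgxsrpza" -> "xsrpza" -> "xsrpz" -> "xsr" -> "wrq" -> "qrw"
  "jhoqm" -> "oqm" -> "qm" -> "qm" -> "pl" -> "lp"
  "gsbnlpqh" -> "bnlpqh" -> "bnlpqh" -> "bnl" -> "amk" -> "kma"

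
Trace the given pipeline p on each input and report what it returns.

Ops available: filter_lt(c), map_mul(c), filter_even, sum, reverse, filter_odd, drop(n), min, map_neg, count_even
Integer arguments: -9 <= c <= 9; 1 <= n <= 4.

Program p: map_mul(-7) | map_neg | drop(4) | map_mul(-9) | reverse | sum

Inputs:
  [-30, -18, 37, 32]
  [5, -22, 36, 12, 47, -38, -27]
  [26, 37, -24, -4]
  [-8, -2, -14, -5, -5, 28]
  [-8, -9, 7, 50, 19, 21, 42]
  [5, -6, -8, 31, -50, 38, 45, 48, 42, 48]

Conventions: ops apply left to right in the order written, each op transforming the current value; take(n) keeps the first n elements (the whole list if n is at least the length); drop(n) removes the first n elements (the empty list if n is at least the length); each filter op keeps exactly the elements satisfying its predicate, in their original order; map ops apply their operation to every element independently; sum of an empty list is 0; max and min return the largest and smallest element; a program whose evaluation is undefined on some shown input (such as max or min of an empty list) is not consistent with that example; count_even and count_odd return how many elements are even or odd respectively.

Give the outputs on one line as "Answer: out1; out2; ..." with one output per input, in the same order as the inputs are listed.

0; 1134; 0; -1449; -5166; -10773

Execution, op by op:
  [-30, -18, 37, 32] -> [210, 126, -259, -224] -> [-210, -126, 259, 224] -> [] -> [] -> [] -> 0
  [5, -22, 36, 12, 47, -38, -27] -> [-35, 154, -252, -84, -329, 266, 189] -> [35, -154, 252, 84, 329, -266, -189] -> [329, -266, -189] -> [-2961, 2394, 1701] -> [1701, 2394, -2961] -> 1134
  [26, 37, -24, -4] -> [-182, -259, 168, 28] -> [182, 259, -168, -28] -> [] -> [] -> [] -> 0
  [-8, -2, -14, -5, -5, 28] -> [56, 14, 98, 35, 35, -196] -> [-56, -14, -98, -35, -35, 196] -> [-35, 196] -> [315, -1764] -> [-1764, 315] -> -1449
  [-8, -9, 7, 50, 19, 21, 42] -> [56, 63, -49, -350, -133, -147, -294] -> [-56, -63, 49, 350, 133, 147, 294] -> [133, 147, 294] -> [-1197, -1323, -2646] -> [-2646, -1323, -1197] -> -5166
  [5, -6, -8, 31, -50, 38, 45, 48, 42, 48] -> [-35, 42, 56, -217, 350, -266, -315, -336, -294, -336] -> [35, -42, -56, 217, -350, 266, 315, 336, 294, 336] -> [-350, 266, 315, 336, 294, 336] -> [3150, -2394, -2835, -3024, -2646, -3024] -> [-3024, -2646, -3024, -2835, -2394, 3150] -> -10773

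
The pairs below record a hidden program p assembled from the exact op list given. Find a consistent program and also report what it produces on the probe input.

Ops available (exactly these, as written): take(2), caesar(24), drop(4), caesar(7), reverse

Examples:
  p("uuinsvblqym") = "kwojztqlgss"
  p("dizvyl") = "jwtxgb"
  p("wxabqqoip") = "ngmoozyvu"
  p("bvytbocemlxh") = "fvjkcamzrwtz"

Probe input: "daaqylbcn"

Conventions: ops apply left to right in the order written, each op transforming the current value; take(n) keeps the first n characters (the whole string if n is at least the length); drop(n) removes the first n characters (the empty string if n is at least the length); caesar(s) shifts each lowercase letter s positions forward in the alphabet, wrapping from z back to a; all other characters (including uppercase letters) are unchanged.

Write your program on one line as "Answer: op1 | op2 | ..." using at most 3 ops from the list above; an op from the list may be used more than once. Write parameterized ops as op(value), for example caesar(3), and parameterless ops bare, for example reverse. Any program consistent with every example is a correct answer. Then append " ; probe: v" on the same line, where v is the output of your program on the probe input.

caesar(24) | reverse ; probe: "lazjwoyyb"

Check, running the answer program on each example:
  "uuinsvblqym" -> "ssglqtzjowk" -> "kwojztqlgss"
  "dizvyl" -> "bgxtwj" -> "jwtxgb"
  "wxabqqoip" -> "uvyzoomgn" -> "ngmoozyvu"
  "bvytbocemlxh" -> "ztwrzmackjvf" -> "fvjkcamzrwtz"
  probe: "daaqylbcn" -> "byyowjzal" -> "lazjwoyyb"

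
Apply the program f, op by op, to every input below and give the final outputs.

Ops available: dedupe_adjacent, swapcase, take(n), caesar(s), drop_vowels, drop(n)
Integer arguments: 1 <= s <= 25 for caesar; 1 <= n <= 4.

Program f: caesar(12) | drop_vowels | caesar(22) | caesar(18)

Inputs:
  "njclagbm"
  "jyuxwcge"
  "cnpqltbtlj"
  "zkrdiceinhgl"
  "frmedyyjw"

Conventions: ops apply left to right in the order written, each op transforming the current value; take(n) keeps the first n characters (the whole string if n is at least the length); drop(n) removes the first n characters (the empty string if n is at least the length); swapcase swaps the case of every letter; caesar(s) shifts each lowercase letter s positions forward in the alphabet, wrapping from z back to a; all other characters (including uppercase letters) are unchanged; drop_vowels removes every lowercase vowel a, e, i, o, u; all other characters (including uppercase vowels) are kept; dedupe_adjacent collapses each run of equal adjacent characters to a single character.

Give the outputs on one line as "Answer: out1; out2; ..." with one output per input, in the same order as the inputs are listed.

"njlagbm"; "jyuxge"; "npqltbtlj"; "zkrdenhgl"; "frmedyyj"

Execution, op by op:
  "njclagbm" -> "zvoxmsny" -> "zvxmsny" -> "vrtioju" -> "njlagbm"
  "jyuxwcge" -> "vkgjiosq" -> "vkgjsq" -> "rgcfom" -> "jyuxge"
  "cnpqltbtlj" -> "ozbcxfnfxv" -> "zbcxfnfxv" -> "vxytbjbtr" -> "npqltbtlj"
  "zkrdiceinhgl" -> "lwdpuoquztsx" -> "lwdpqztsx" -> "hszlmvpot" -> "zkrdenhgl"
  "frmedyyjw" -> "rdyqpkkvi" -> "rdyqpkkv" -> "nzumlggr" -> "frmedyyj"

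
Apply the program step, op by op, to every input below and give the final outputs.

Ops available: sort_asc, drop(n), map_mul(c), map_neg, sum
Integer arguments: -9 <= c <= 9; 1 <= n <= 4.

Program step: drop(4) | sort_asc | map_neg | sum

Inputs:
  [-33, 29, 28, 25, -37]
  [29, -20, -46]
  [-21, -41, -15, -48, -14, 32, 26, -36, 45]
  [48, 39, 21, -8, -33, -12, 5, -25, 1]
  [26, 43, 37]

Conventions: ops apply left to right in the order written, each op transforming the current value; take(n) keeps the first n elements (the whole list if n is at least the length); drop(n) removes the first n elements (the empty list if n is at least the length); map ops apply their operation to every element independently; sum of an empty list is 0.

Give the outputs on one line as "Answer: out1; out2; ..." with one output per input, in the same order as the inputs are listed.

Execution, op by op:
  [-33, 29, 28, 25, -37] -> [-37] -> [-37] -> [37] -> 37
  [29, -20, -46] -> [] -> [] -> [] -> 0
  [-21, -41, -15, -48, -14, 32, 26, -36, 45] -> [-14, 32, 26, -36, 45] -> [-36, -14, 26, 32, 45] -> [36, 14, -26, -32, -45] -> -53
  [48, 39, 21, -8, -33, -12, 5, -25, 1] -> [-33, -12, 5, -25, 1] -> [-33, -25, -12, 1, 5] -> [33, 25, 12, -1, -5] -> 64
  [26, 43, 37] -> [] -> [] -> [] -> 0

37; 0; -53; 64; 0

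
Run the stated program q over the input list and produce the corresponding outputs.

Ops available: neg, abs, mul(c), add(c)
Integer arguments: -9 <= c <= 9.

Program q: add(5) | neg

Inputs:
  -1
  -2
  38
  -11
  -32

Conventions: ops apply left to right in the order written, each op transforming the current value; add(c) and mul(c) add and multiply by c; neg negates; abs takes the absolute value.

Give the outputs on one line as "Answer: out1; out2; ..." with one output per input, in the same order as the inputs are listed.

-4; -3; -43; 6; 27

Execution, op by op:
  -1 -> 4 -> -4
  -2 -> 3 -> -3
  38 -> 43 -> -43
  -11 -> -6 -> 6
  -32 -> -27 -> 27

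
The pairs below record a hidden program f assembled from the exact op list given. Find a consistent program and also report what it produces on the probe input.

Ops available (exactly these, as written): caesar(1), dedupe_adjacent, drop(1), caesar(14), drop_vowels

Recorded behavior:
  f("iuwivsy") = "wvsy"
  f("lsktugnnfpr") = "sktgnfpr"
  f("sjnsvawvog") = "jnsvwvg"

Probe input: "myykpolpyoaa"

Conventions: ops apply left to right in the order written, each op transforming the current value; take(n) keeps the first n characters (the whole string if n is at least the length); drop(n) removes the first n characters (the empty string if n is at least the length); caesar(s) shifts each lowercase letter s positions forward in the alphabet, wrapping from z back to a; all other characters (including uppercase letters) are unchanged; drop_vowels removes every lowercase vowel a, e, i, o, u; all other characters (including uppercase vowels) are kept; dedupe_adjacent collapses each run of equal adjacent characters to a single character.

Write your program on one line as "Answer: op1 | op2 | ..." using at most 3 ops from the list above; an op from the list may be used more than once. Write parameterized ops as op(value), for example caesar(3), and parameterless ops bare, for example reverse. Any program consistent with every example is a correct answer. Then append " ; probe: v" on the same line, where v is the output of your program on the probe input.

drop(1) | drop_vowels | dedupe_adjacent ; probe: "ykplpy"

Check, running the answer program on each example:
  "iuwivsy" -> "uwivsy" -> "wvsy" -> "wvsy"
  "lsktugnnfpr" -> "sktugnnfpr" -> "sktgnnfpr" -> "sktgnfpr"
  "sjnsvawvog" -> "jnsvawvog" -> "jnsvwvg" -> "jnsvwvg"
  probe: "myykpolpyoaa" -> "yykpolpyoaa" -> "yykplpy" -> "ykplpy"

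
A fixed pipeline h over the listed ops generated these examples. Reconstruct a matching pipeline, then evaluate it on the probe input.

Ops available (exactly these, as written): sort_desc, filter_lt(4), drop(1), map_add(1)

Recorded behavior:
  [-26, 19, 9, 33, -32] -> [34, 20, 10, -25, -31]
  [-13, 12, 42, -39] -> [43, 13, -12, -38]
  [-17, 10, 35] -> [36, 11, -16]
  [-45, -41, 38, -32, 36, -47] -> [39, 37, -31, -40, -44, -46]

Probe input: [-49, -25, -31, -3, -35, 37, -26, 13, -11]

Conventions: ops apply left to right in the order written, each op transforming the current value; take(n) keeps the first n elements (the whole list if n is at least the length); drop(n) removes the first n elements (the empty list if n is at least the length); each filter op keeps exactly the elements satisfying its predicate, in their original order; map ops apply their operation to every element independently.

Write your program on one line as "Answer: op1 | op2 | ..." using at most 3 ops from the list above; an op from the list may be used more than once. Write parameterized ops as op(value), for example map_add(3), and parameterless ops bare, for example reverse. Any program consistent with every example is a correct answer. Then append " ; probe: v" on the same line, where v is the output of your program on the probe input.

sort_desc | map_add(1) ; probe: [38, 14, -2, -10, -24, -25, -30, -34, -48]

Check, running the answer program on each example:
  [-26, 19, 9, 33, -32] -> [33, 19, 9, -26, -32] -> [34, 20, 10, -25, -31]
  [-13, 12, 42, -39] -> [42, 12, -13, -39] -> [43, 13, -12, -38]
  [-17, 10, 35] -> [35, 10, -17] -> [36, 11, -16]
  [-45, -41, 38, -32, 36, -47] -> [38, 36, -32, -41, -45, -47] -> [39, 37, -31, -40, -44, -46]
  probe: [-49, -25, -31, -3, -35, 37, -26, 13, -11] -> [37, 13, -3, -11, -25, -26, -31, -35, -49] -> [38, 14, -2, -10, -24, -25, -30, -34, -48]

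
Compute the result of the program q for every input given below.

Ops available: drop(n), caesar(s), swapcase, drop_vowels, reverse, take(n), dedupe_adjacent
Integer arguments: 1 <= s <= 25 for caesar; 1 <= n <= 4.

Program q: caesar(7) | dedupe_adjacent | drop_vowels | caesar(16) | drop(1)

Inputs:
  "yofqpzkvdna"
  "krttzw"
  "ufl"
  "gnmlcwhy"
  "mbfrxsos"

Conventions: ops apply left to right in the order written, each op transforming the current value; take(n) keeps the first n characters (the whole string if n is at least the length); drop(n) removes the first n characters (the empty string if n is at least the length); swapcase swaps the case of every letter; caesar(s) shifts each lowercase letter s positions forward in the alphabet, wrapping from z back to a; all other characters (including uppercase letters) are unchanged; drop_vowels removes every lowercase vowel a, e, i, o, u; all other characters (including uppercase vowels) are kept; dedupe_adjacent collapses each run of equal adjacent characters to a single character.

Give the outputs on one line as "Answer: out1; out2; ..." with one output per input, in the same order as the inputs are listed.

Execution, op by op:
  "yofqpzkvdna" -> "fvmxwgrckuh" -> "fvmxwgrckuh" -> "fvmxwgrckh" -> "vlcnmwhsax" -> "lcnmwhsax"
  "krttzw" -> "ryaagd" -> "ryagd" -> "rygd" -> "howt" -> "owt"
  "ufl" -> "bms" -> "bms" -> "bms" -> "rci" -> "ci"
  "gnmlcwhy" -> "nutsjdof" -> "nutsjdof" -> "ntsjdf" -> "djiztv" -> "jiztv"
  "mbfrxsos" -> "timyezvz" -> "timyezvz" -> "tmyzvz" -> "jcoplp" -> "coplp"

"lcnmwhsax"; "owt"; "ci"; "jiztv"; "coplp"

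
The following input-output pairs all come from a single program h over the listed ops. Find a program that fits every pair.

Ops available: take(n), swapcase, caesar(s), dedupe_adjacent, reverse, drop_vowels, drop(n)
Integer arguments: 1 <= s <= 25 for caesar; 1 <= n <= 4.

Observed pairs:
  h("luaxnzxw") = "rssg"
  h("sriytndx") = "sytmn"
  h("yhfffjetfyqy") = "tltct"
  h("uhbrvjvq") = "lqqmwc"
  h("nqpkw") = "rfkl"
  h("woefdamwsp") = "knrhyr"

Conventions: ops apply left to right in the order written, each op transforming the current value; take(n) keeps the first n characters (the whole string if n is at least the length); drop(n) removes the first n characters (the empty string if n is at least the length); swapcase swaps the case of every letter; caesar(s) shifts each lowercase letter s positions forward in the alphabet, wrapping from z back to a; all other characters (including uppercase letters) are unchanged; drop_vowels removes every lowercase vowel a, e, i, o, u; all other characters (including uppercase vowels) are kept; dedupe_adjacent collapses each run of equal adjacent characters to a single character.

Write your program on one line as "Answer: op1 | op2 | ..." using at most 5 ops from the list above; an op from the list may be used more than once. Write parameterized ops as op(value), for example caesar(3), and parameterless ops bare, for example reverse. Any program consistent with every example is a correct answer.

reverse | drop_vowels | dedupe_adjacent | caesar(21) | drop_vowels

Check, running the answer program on each example:
  "luaxnzxw" -> "wxznxaul" -> "wxznxl" -> "wxznxl" -> "rsuisg" -> "rssg"
  "sriytndx" -> "xdntyirs" -> "xdntyrs" -> "xdntyrs" -> "syiotmn" -> "sytmn"
  "yhfffjetfyqy" -> "yqyftejfffhy" -> "yqyftjfffhy" -> "yqyftjfhy" -> "tltaoeact" -> "tltct"
  "uhbrvjvq" -> "qvjvrbhu" -> "qvjvrbh" -> "qvjvrbh" -> "lqeqmwc" -> "lqqmwc"
  "nqpkw" -> "wkpqn" -> "wkpqn" -> "wkpqn" -> "rfkli" -> "rfkl"
  "woefdamwsp" -> "pswmadfeow" -> "pswmdfw" -> "pswmdfw" -> "knrhyar" -> "knrhyr"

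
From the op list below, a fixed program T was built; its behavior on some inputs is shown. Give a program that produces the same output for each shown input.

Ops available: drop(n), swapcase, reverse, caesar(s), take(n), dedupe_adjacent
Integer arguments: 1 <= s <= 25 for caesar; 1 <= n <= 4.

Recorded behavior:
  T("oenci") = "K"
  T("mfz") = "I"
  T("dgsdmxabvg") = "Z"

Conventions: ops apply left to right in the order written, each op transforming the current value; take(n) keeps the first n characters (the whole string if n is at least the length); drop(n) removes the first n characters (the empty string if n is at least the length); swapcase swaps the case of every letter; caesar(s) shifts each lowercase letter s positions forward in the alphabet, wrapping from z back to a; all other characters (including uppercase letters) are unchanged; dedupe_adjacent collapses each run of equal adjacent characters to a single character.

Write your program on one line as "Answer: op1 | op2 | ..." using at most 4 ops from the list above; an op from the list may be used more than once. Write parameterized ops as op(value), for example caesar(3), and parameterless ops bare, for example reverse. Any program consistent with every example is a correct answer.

caesar(22) | take(1) | swapcase

Check, running the answer program on each example:
  "oenci" -> "kajye" -> "k" -> "K"
  "mfz" -> "ibv" -> "i" -> "I"
  "dgsdmxabvg" -> "zcozitwxrc" -> "z" -> "Z"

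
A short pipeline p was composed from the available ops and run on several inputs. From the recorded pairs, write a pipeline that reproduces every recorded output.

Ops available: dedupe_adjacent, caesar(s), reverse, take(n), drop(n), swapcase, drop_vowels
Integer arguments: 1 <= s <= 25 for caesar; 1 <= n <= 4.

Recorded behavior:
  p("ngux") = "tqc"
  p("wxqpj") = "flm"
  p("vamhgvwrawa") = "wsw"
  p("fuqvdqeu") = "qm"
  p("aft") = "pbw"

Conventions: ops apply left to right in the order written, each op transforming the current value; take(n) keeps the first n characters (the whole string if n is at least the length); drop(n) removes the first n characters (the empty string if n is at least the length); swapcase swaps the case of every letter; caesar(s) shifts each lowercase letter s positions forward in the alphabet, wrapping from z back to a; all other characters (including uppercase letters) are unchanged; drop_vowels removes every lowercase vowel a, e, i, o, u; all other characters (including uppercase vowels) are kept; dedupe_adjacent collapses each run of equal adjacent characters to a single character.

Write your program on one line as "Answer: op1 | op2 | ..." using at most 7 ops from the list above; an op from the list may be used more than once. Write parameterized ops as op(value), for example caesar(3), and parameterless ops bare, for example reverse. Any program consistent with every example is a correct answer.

caesar(22) | reverse | swapcase | take(3) | swapcase | drop_vowels

Check, running the answer program on each example:
  "ngux" -> "jcqt" -> "tqcj" -> "TQCJ" -> "TQC" -> "tqc" -> "tqc"
  "wxqpj" -> "stmlf" -> "flmts" -> "FLMTS" -> "FLM" -> "flm" -> "flm"
  "vamhgvwrawa" -> "rwidcrsnwsw" -> "wswnsrcdiwr" -> "WSWNSRCDIWR" -> "WSW" -> "wsw" -> "wsw"
  "fuqvdqeu" -> "bqmrzmaq" -> "qamzrmqb" -> "QAMZRMQB" -> "QAM" -> "qam" -> "qm"
  "aft" -> "wbp" -> "pbw" -> "PBW" -> "PBW" -> "pbw" -> "pbw"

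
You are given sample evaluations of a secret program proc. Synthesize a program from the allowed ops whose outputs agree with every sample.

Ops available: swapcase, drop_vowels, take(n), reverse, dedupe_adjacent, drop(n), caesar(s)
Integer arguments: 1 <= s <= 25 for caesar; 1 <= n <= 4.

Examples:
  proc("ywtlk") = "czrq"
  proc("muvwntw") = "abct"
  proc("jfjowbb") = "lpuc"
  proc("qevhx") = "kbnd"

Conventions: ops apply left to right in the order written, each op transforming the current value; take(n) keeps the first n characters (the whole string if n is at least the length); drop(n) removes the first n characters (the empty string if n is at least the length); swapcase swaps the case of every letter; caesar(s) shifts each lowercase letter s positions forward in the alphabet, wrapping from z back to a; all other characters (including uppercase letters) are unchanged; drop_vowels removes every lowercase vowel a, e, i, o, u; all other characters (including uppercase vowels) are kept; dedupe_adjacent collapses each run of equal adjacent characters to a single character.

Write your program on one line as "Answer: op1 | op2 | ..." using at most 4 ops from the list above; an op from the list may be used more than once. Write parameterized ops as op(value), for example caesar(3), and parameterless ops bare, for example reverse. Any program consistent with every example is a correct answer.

caesar(6) | drop(1) | dedupe_adjacent | take(4)

Check, running the answer program on each example:
  "ywtlk" -> "eczrq" -> "czrq" -> "czrq" -> "czrq"
  "muvwntw" -> "sabctzc" -> "abctzc" -> "abctzc" -> "abct"
  "jfjowbb" -> "plpuchh" -> "lpuchh" -> "lpuch" -> "lpuc"
  "qevhx" -> "wkbnd" -> "kbnd" -> "kbnd" -> "kbnd"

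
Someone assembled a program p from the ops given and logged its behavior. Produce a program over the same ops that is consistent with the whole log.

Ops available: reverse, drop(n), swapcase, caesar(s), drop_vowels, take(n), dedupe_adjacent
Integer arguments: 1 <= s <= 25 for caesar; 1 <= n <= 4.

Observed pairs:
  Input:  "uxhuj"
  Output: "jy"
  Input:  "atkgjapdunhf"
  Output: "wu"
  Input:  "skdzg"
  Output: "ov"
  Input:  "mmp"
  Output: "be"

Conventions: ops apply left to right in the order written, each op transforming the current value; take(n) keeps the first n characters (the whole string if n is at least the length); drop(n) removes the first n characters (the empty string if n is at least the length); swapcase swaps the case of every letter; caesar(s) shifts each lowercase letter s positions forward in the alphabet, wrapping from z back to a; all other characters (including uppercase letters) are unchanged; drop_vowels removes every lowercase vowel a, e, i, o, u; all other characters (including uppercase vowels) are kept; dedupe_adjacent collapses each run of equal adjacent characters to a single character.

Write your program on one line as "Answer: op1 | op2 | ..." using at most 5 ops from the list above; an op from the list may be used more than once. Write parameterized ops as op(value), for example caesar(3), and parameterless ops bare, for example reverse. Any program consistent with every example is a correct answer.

reverse | take(2) | reverse | caesar(15)

Check, running the answer program on each example:
  "uxhuj" -> "juhxu" -> "ju" -> "uj" -> "jy"
  "atkgjapdunhf" -> "fhnudpajgkta" -> "fh" -> "hf" -> "wu"
  "skdzg" -> "gzdks" -> "gz" -> "zg" -> "ov"
  "mmp" -> "pmm" -> "pm" -> "mp" -> "be"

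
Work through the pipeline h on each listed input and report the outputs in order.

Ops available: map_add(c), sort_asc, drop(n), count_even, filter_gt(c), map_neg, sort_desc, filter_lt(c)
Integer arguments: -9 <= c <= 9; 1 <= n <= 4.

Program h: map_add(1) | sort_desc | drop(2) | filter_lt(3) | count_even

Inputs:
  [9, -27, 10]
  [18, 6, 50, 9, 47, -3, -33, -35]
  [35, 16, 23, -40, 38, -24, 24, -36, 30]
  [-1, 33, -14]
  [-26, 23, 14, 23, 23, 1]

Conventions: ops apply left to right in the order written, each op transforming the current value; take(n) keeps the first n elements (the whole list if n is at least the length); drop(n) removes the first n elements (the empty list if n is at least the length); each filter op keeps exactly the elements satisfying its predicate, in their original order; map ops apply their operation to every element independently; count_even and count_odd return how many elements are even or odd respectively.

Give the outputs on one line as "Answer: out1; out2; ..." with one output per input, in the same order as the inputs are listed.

1; 3; 0; 0; 1

Execution, op by op:
  [9, -27, 10] -> [10, -26, 11] -> [11, 10, -26] -> [-26] -> [-26] -> 1
  [18, 6, 50, 9, 47, -3, -33, -35] -> [19, 7, 51, 10, 48, -2, -32, -34] -> [51, 48, 19, 10, 7, -2, -32, -34] -> [19, 10, 7, -2, -32, -34] -> [-2, -32, -34] -> 3
  [35, 16, 23, -40, 38, -24, 24, -36, 30] -> [36, 17, 24, -39, 39, -23, 25, -35, 31] -> [39, 36, 31, 25, 24, 17, -23, -35, -39] -> [31, 25, 24, 17, -23, -35, -39] -> [-23, -35, -39] -> 0
  [-1, 33, -14] -> [0, 34, -13] -> [34, 0, -13] -> [-13] -> [-13] -> 0
  [-26, 23, 14, 23, 23, 1] -> [-25, 24, 15, 24, 24, 2] -> [24, 24, 24, 15, 2, -25] -> [24, 15, 2, -25] -> [2, -25] -> 1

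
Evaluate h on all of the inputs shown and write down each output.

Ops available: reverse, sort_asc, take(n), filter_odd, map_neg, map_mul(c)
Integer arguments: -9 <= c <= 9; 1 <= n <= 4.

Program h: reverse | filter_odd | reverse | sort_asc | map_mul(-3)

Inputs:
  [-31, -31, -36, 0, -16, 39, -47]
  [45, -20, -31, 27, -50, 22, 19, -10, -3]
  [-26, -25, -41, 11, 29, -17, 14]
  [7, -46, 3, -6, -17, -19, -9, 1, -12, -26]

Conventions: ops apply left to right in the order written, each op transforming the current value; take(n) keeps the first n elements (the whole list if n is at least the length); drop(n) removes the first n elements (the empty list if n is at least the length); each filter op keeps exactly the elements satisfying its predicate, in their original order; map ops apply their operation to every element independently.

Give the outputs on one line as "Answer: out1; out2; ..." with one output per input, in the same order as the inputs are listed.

Execution, op by op:
  [-31, -31, -36, 0, -16, 39, -47] -> [-47, 39, -16, 0, -36, -31, -31] -> [-47, 39, -31, -31] -> [-31, -31, 39, -47] -> [-47, -31, -31, 39] -> [141, 93, 93, -117]
  [45, -20, -31, 27, -50, 22, 19, -10, -3] -> [-3, -10, 19, 22, -50, 27, -31, -20, 45] -> [-3, 19, 27, -31, 45] -> [45, -31, 27, 19, -3] -> [-31, -3, 19, 27, 45] -> [93, 9, -57, -81, -135]
  [-26, -25, -41, 11, 29, -17, 14] -> [14, -17, 29, 11, -41, -25, -26] -> [-17, 29, 11, -41, -25] -> [-25, -41, 11, 29, -17] -> [-41, -25, -17, 11, 29] -> [123, 75, 51, -33, -87]
  [7, -46, 3, -6, -17, -19, -9, 1, -12, -26] -> [-26, -12, 1, -9, -19, -17, -6, 3, -46, 7] -> [1, -9, -19, -17, 3, 7] -> [7, 3, -17, -19, -9, 1] -> [-19, -17, -9, 1, 3, 7] -> [57, 51, 27, -3, -9, -21]

[141, 93, 93, -117]; [93, 9, -57, -81, -135]; [123, 75, 51, -33, -87]; [57, 51, 27, -3, -9, -21]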